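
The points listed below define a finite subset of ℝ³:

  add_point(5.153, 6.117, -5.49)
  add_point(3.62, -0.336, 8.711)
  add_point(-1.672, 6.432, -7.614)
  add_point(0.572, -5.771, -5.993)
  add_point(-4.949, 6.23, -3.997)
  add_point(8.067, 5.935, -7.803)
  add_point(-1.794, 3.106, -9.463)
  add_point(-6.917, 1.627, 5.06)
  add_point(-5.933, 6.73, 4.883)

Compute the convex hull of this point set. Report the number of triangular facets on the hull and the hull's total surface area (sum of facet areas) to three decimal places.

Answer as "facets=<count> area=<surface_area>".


Points on the hull: [0, 1, 2, 3, 4, 5, 6, 7, 8] (9 of 9).

Per-facet area ½‖(b−a)×(c−a)‖:
  f1: (p1, p3, p7) → 82.2403
  f2: (p1, p3, p5) → 107.8515
  f3: (p6, p3, p7) → 71.4854
  f4: (p6, p3, p5) → 50.9890
  f5: (p8, p1, p7) → 29.4397
  f6: (p8, p1, p5) → 108.9491
  f7: (p2, p6, p5) → 18.5631
  f8: (p0, p8, p5) → 2.3074
  f9: (p0, p2, p5) → 11.0031
  f10: (p0, p2, p8) → 47.2278
  f11: (p4, p2, p6) → 8.8652
  f12: (p4, p2, p8) → 12.9294
  f13: (p4, p6, p7) → 30.0087
  f14: (p4, p8, p7) → 23.2657
Σ area = 605.125

Euler: V−E+F = 9−21+14 = 2.

facets=14 area=605.125


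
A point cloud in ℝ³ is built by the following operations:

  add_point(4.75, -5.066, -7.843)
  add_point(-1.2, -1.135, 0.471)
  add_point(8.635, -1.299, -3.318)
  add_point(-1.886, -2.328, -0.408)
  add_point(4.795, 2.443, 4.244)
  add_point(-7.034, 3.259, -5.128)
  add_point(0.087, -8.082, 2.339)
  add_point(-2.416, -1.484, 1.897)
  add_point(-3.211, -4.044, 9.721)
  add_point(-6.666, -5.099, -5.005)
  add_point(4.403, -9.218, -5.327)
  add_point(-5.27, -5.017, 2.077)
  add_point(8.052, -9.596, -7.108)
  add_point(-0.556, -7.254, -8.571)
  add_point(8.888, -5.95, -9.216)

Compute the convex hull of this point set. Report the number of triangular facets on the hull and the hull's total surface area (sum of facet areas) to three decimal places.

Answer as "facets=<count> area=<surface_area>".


facets=18 area=688.425

Extreme-point indices: [2, 4, 5, 6, 8, 9, 10, 11, 12, 13, 14] — 11 of 15 on the boundary.

Facet areas (half cross-product norm):
  f1: (p4, p8, p5) → 86.1042
  f2: (p4, p12, p8) → 98.2686
  f3: (p13, p14, p5) → 55.9827
  f4: (p13, p12, p14) → 19.2811
  f5: (p2, p12, p14) → 15.9898
  f6: (p2, p4, p12) → 31.1307
  f7: (p2, p14, p5) → 61.2698
  f8: (p2, p4, p5) → 69.1512
  f9: (p9, p13, p5) → 29.3085
  f10: (p6, p9, p13) → 36.9741
  f11: (p6, p12, p8) → 23.6096
  f12: (p10, p13, p12) → 10.9264
  f13: (p10, p6, p12) → 10.2301
  f14: (p10, p6, p13) → 27.6815
  f15: (p11, p6, p8) → 24.1176
  f16: (p11, p6, p9) → 21.8292
  f17: (p11, p8, p5) → 36.3725
  f18: (p11, p9, p5) → 30.1976
Σ area = 688.425

Euler: V−E+F = 11−27+18 = 2.


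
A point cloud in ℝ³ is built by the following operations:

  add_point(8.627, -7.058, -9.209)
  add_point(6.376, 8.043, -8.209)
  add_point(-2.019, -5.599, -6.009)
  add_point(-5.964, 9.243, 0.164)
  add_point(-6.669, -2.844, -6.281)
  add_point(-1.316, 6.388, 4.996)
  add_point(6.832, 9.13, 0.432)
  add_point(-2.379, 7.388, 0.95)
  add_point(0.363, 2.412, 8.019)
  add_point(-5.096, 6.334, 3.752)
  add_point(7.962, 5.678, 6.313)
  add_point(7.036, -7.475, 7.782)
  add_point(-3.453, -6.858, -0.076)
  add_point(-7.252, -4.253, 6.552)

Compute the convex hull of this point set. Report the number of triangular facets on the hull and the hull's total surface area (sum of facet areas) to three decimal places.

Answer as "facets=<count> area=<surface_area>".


13 of the 14 inputs are extreme points: [0, 1, 2, 3, 4, 5, 6, 8, 9, 10, 11, 12, 13].

Triangle areas on the boundary:
  f1: (p4, p3, p13) → 82.4016
  f2: (p4, p1, p0) → 112.6253
  f3: (p4, p1, p3) → 98.1524
  f4: (p8, p11, p13) → 60.5085
  f5: (p12, p4, p13) → 31.1904
  f6: (p12, p11, p13) → 52.6837
  f7: (p12, p11, p0) → 95.4660
  f8: (p9, p3, p13) → 17.5562
  f9: (p9, p8, p13) → 39.2357
  f10: (p6, p1, p3) → 55.6670
  f11: (p2, p4, p0) → 15.0760
  f12: (p2, p12, p0) → 30.9513
  f13: (p2, p12, p4) → 16.8451
  f14: (p5, p9, p8) → 9.2456
  f15: (p5, p9, p3) → 8.5484
  f16: (p10, p8, p11) → 49.4913
  f17: (p10, p11, p0) → 112.1076
  f18: (p10, p5, p8) → 22.0870
  f19: (p10, p1, p0) → 112.5340
  f20: (p10, p6, p1) → 18.5068
  f21: (p10, p6, p3) → 43.4670
  f22: (p10, p5, p3) → 22.5626
Σ area = 1106.910

Check V−E+F: 13 − 33 + 22 = 2.

facets=22 area=1106.910


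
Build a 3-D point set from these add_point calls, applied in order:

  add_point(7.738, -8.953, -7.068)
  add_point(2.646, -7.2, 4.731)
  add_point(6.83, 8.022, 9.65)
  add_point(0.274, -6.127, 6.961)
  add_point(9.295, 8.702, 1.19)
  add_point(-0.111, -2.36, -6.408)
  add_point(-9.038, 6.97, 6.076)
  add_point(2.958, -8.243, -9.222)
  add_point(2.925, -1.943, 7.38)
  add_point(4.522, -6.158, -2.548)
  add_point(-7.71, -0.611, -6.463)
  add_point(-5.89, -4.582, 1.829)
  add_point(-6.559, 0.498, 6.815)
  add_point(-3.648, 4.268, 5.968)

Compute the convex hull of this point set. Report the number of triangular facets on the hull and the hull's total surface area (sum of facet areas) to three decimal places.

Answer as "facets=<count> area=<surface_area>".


facets=20 area=1007.531

12 of the 14 inputs are extreme points: [0, 1, 2, 3, 4, 5, 6, 7, 8, 10, 11, 12].

Triangle areas on the boundary:
  f1: (p2, p4, p6) → 71.8676
  f2: (p2, p0, p4) → 82.0744
  f3: (p10, p4, p6) → 135.3845
  f4: (p1, p2, p0) → 102.4339
  f5: (p7, p0, p4) → 51.3341
  f6: (p7, p1, p0) → 34.3102
  f7: (p12, p2, p6) → 54.0118
  f8: (p12, p3, p2) → 71.2924
  f9: (p8, p3, p2) → 6.1054
  f10: (p8, p1, p2) → 12.4350
  f11: (p8, p1, p3) → 8.5088
  f12: (p5, p10, p4) → 58.2446
  f13: (p5, p7, p4) → 51.5622
  f14: (p5, p7, p10) → 22.5801
  f15: (p11, p7, p10) → 61.3615
  f16: (p11, p12, p3) → 28.3942
  f17: (p11, p1, p3) → 13.7897
  f18: (p11, p7, p1) → 63.3088
  f19: (p11, p10, p6) → 58.9666
  f20: (p11, p12, p6) → 19.5654
Σ area = 1007.531

Euler characteristic 12−30+20 = 2 ✓


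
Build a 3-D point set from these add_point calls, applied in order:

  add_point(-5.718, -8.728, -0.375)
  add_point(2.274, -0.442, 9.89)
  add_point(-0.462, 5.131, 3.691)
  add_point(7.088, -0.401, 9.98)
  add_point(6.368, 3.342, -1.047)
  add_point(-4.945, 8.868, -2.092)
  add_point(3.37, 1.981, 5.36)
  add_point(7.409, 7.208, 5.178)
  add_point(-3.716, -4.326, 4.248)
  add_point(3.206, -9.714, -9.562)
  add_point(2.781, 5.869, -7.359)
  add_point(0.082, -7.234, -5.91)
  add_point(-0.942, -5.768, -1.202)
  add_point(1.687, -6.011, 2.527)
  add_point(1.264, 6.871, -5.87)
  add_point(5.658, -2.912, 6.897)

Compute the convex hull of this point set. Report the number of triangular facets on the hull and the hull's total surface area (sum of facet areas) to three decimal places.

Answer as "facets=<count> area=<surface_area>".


13 of the 16 inputs are extreme points: [0, 1, 2, 3, 4, 5, 7, 8, 9, 10, 13, 14, 15].

Area of each hull facet:
  f1: (p9, p5, p0) → 113.6302
  f2: (p10, p9, p5) → 70.8935
  f3: (p14, p5, p7) → 47.6134
  f4: (p14, p10, p7) → 14.3829
  f5: (p14, p10, p5) → 2.4081
  f6: (p4, p10, p7) → 23.0822
  f7: (p4, p10, p9) → 58.9879
  f8: (p8, p5, p0) → 47.3444
  f9: (p8, p1, p0) → 12.8633
  f10: (p8, p1, p5) → 66.7100
  f11: (p2, p5, p7) → 28.7999
  f12: (p2, p1, p7) → 35.0109
  f13: (p2, p1, p5) → 10.5262
  f14: (p15, p1, p0) → 37.8281
  f15: (p13, p9, p0) → 50.7592
  f16: (p13, p15, p0) → 12.1478
  f17: (p13, p15, p9) → 30.8854
  f18: (p3, p1, p7) → 21.6638
  f19: (p3, p15, p1) → 9.5024
  f20: (p3, p4, p7) → 33.3182
  f21: (p3, p4, p9) → 89.7169
  f22: (p3, p15, p9) → 13.0619
Σ area = 831.137

Euler: V−E+F = 13−33+22 = 2.

facets=22 area=831.137


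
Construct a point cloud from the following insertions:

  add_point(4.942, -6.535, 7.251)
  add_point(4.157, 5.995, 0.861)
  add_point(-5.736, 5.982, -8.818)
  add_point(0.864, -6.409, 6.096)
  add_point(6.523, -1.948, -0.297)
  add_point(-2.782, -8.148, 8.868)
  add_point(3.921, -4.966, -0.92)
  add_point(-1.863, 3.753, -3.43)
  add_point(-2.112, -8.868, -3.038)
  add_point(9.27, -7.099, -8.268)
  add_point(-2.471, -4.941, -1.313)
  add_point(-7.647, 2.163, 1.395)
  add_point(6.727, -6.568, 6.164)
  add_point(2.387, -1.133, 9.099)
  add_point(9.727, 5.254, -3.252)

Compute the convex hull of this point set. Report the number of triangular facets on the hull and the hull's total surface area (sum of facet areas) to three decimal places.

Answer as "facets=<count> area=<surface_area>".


facets=16 area=933.671

Extreme-point indices: [0, 1, 2, 5, 8, 9, 11, 12, 13, 14] — 10 of 15 on the boundary.

Area of each hull facet:
  f1: (p2, p8, p11) → 72.2587
  f2: (p1, p13, p11) → 63.3002
  f3: (p1, p13, p14) → 33.2690
  f4: (p1, p2, p11) → 65.3645
  f5: (p1, p2, p14) → 47.5789
  f6: (p5, p8, p11) → 71.4011
  f7: (p5, p13, p11) → 54.8939
  f8: (p9, p2, p14) → 108.9547
  f9: (p9, p2, p8) → 103.0853
  f10: (p12, p13, p14) → 56.9508
  f11: (p12, p9, p14) → 89.7458
  f12: (p12, p5, p8) → 56.7977
  f13: (p12, p9, p8) → 76.9788
  f14: (p0, p5, p13) → 24.1972
  f15: (p0, p12, p13) → 5.5991
  f16: (p0, p12, p5) → 3.2956
Σ area = 933.671

Check V−E+F: 10 − 24 + 16 = 2.


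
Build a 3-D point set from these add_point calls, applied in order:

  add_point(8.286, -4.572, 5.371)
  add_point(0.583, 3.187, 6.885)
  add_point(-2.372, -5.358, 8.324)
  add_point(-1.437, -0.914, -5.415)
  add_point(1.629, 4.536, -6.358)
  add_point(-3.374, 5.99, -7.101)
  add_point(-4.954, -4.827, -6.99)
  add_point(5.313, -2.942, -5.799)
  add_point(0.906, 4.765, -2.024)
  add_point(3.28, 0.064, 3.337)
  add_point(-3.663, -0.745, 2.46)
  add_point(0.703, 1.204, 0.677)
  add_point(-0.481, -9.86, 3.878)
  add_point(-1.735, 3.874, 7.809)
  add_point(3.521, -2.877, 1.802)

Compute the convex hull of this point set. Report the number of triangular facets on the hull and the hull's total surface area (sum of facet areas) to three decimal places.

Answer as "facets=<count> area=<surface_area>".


facets=18 area=654.485

Points on the hull: [0, 1, 2, 4, 5, 6, 7, 8, 10, 12, 13] (11 of 15).

Area of each hull facet:
  f1: (p7, p5, p6) → 54.4559
  f2: (p12, p2, p6) → 41.3291
  f3: (p12, p2, p0) → 33.4528
  f4: (p12, p7, p6) → 62.4577
  f5: (p12, p7, p0) → 57.9291
  f6: (p10, p5, p6) → 52.0231
  f7: (p10, p2, p6) → 34.3063
  f8: (p8, p1, p0) → 49.9296
  f9: (p13, p10, p5) → 41.7282
  f10: (p13, p8, p5) → 28.2215
  f11: (p13, p8, p1) → 11.0308
  f12: (p13, p10, p2) → 27.0151
  f13: (p13, p2, p0) → 50.7877
  f14: (p13, p1, p0) → 7.2751
  f15: (p4, p7, p5) → 16.2025
  f16: (p4, p8, p5) → 11.5718
  f17: (p4, p7, p0) → 46.4984
  f18: (p4, p8, p0) → 28.2698
Σ area = 654.485

Euler characteristic 11−27+18 = 2 ✓


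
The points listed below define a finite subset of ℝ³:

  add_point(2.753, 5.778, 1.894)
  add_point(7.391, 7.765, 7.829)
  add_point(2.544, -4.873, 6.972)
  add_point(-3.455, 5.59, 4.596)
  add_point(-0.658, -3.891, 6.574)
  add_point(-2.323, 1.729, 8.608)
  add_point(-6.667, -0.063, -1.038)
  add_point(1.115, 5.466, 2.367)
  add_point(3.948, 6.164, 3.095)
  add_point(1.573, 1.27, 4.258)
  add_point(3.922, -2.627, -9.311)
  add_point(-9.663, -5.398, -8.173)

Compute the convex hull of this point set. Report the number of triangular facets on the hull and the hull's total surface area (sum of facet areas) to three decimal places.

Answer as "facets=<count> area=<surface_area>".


facets=16 area=663.399

10 of the 12 inputs are extreme points: [0, 1, 2, 3, 4, 5, 6, 8, 10, 11].

Per-facet area ½‖(b−a)×(c−a)‖:
  f1: (p2, p10, p11) → 112.6548
  f2: (p2, p10, p1) → 111.3582
  f3: (p2, p5, p1) → 47.7386
  f4: (p0, p10, p11) → 97.7304
  f5: (p4, p5, p11) → 52.5104
  f6: (p4, p2, p11) → 24.0747
  f7: (p4, p2, p5) → 9.1798
  f8: (p8, p10, p1) → 28.2880
  f9: (p8, p0, p1) → 0.8166
  f10: (p8, p0, p10) → 9.5170
  f11: (p6, p5, p11) → 21.3146
  f12: (p3, p5, p1) → 31.6389
  f13: (p3, p0, p1) → 25.5513
  f14: (p3, p6, p5) → 24.3418
  f15: (p3, p0, p11) → 60.7236
  f16: (p3, p6, p11) → 5.9605
Σ area = 663.399

Check V−E+F: 10 − 24 + 16 = 2.


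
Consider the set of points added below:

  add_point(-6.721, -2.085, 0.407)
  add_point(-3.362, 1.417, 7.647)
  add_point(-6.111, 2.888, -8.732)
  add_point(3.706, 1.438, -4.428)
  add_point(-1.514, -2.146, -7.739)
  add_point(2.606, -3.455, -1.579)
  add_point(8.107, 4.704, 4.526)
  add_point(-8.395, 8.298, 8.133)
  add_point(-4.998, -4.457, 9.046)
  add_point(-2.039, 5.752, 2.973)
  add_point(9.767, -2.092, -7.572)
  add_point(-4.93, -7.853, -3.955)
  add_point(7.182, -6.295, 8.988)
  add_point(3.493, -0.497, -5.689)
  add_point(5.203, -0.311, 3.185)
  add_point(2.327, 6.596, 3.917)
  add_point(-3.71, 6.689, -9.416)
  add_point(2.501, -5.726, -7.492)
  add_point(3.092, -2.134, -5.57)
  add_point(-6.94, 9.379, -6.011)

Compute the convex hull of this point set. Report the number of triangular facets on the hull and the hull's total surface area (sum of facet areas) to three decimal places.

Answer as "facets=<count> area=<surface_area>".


Extreme-point indices: [0, 2, 6, 7, 8, 10, 11, 12, 15, 16, 17, 19] — 12 of 20 on the boundary.

Triangle areas on the boundary:
  f1: (p8, p12, p7) → 74.7803
  f2: (p8, p12, p11) → 82.6686
  f3: (p19, p2, p16) → 12.2999
  f4: (p6, p12, p10) → 82.6331
  f5: (p6, p12, p7) → 102.7219
  f6: (p6, p16, p10) → 109.1182
  f7: (p6, p19, p16) → 49.6841
  f8: (p0, p2, p11) → 38.3357
  f9: (p0, p8, p7) → 56.2016
  f10: (p0, p8, p11) → 32.3343
  f11: (p0, p19, p7) → 78.3113
  f12: (p0, p19, p2) → 36.7691
  f13: (p17, p16, p10) → 56.9308
  f14: (p17, p2, p16) → 27.0802
  f15: (p17, p2, p11) → 47.7666
  f16: (p17, p12, p10) → 67.9276
  f17: (p17, p12, p11) → 71.7971
  f18: (p15, p19, p7) → 74.4866
  f19: (p15, p6, p7) → 16.9197
  f20: (p15, p6, p19) → 27.2543
Σ area = 1146.021

Euler: V−E+F = 12−30+20 = 2.

facets=20 area=1146.021


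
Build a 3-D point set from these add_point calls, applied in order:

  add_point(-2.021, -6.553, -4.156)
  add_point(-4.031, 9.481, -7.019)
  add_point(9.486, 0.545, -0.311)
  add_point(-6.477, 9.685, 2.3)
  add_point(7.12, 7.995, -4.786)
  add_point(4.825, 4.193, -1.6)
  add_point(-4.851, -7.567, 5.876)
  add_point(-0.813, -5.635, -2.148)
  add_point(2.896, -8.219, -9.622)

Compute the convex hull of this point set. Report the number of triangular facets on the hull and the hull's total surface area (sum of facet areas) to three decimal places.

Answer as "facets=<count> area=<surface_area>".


Extreme-point indices: [0, 1, 2, 3, 4, 6, 8] — 7 of 9 on the boundary.

Facet areas (half cross-product norm):
  f1: (p6, p2, p3) → 139.3558
  f2: (p8, p6, p2) → 114.4723
  f3: (p4, p2, p3) → 69.1616
  f4: (p4, p8, p2) → 64.6586
  f5: (p0, p8, p6) → 20.8316
  f6: (p1, p4, p3) → 55.1589
  f7: (p1, p4, p8) → 98.5662
  f8: (p1, p0, p8) → 60.9650
  f9: (p1, p6, p3) → 84.2712
  f10: (p1, p0, p6) → 83.6590
Σ area = 791.100

Check V−E+F: 7 − 15 + 10 = 2.

facets=10 area=791.100


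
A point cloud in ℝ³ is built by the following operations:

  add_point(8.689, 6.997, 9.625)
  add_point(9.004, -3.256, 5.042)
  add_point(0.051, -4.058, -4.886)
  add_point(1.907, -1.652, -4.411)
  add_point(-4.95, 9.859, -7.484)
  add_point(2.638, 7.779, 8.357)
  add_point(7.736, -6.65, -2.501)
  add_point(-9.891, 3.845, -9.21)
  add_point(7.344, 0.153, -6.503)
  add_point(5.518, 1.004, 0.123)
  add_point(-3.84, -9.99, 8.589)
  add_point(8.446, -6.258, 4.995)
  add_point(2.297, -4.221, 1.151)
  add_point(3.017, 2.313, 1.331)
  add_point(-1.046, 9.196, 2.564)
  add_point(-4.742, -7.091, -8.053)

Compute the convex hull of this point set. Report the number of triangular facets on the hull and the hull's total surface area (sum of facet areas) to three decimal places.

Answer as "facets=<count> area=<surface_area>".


11 of the 16 inputs are extreme points: [0, 1, 4, 5, 6, 7, 8, 10, 11, 14, 15].

Area of each hull facet:
  f1: (p15, p10, p7) → 98.8734
  f2: (p6, p15, p10) → 103.6268
  f3: (p5, p0, p10) → 57.5926
  f4: (p11, p6, p1) → 11.4720
  f5: (p11, p6, p10) → 49.5638
  f6: (p11, p0, p1) → 7.5386
  f7: (p11, p0, p10) → 91.8914
  f8: (p8, p6, p15) → 52.6294
  f9: (p8, p15, p7) → 85.7299
  f10: (p8, p4, p7) → 62.5284
  f11: (p8, p4, p0) → 136.8308
  f12: (p8, p0, p1) → 67.7038
  f13: (p8, p6, p1) → 32.8456
  f14: (p14, p4, p0) → 36.2043
  f15: (p14, p5, p0) → 15.5158
  f16: (p14, p4, p7) → 39.8378
  f17: (p14, p10, p7) → 156.5326
  f18: (p14, p5, p10) → 66.2807
Σ area = 1173.198

Check V−E+F: 11 − 27 + 18 = 2.

facets=18 area=1173.198


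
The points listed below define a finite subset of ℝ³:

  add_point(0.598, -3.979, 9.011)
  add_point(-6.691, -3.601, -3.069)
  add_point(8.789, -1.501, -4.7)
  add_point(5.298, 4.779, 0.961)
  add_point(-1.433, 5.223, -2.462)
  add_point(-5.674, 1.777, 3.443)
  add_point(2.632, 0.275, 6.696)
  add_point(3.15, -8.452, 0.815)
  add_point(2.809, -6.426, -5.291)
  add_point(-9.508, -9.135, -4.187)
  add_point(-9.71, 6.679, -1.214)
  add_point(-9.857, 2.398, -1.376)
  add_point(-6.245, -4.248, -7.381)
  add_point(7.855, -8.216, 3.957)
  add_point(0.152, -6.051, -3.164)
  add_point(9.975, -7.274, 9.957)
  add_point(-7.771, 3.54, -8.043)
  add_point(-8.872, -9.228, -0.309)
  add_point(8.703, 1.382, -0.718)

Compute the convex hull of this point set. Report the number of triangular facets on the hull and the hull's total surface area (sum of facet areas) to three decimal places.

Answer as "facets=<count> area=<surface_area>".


facets=30 area=978.970

Points on the hull: [0, 2, 3, 4, 5, 6, 7, 8, 9, 10, 11, 12, 13, 15, 16, 17, 18] (17 of 19).

Area of each hull facet:
  f1: (p0, p17, p15) → 58.9336
  f2: (p9, p17, p11) → 22.8417
  f3: (p9, p16, p11) → 41.9128
  f4: (p10, p4, p3) → 18.8246
  f5: (p10, p16, p11) → 15.0310
  f6: (p10, p4, p16) → 29.5797
  f7: (p6, p0, p15) → 26.1832
  f8: (p6, p3, p15) → 39.4640
  f9: (p6, p10, p3) → 58.5681
  f10: (p2, p4, p16) → 49.4783
  f11: (p2, p4, p3) → 34.4240
  f12: (p12, p9, p16) → 19.9886
  f13: (p12, p9, p8) → 31.3250
  f14: (p12, p2, p16) → 61.7608
  f15: (p12, p2, p8) → 29.6004
  f16: (p13, p2, p15) → 27.8353
  f17: (p13, p2, p8) → 39.2863
  f18: (p13, p17, p15) → 46.1749
  f19: (p5, p0, p17) → 60.3009
  f20: (p5, p17, p11) → 36.6438
  f21: (p5, p10, p11) → 13.7270
  f22: (p5, p6, p0) → 23.7119
  f23: (p5, p6, p10) → 21.9882
  f24: (p18, p3, p15) → 34.2562
  f25: (p18, p2, p15) → 32.7916
  f26: (p18, p2, p3) → 9.3020
  f27: (p7, p9, p8) → 40.5809
  f28: (p7, p13, p8) → 15.1515
  f29: (p7, p9, p17) → 23.0201
  f30: (p7, p13, p17) → 16.2837
Σ area = 978.970

Euler characteristic 17−45+30 = 2 ✓


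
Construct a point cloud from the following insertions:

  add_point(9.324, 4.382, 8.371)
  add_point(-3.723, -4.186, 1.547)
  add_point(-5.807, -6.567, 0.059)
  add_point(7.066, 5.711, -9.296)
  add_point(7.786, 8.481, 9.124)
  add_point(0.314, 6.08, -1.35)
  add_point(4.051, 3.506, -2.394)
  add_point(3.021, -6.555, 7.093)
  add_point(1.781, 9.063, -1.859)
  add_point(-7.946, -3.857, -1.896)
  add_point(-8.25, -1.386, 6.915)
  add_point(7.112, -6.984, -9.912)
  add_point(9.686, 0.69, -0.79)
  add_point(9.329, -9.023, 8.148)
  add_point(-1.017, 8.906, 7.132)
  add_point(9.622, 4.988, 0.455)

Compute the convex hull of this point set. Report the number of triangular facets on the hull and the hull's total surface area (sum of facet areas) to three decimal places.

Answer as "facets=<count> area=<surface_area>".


Hull vertices (12/16): indices [0, 2, 3, 4, 8, 9, 10, 11, 12, 13, 14, 15].

Area of each hull facet:
  f1: (p11, p13, p12) → 80.4592
  f2: (p4, p13, p10) → 148.9751
  f3: (p2, p13, p10) → 77.3894
  f4: (p2, p11, p13) → 129.0960
  f5: (p0, p13, p12) → 61.0378
  f6: (p0, p4, p13) → 11.2760
  f7: (p9, p2, p10) → 17.4789
  f8: (p9, p2, p11) → 32.0510
  f9: (p3, p11, p12) → 57.9504
  f10: (p3, p9, p11) → 107.8592
  f11: (p15, p0, p4) → 17.5366
  f12: (p15, p3, p4) → 28.6748
  f13: (p15, p0, p12) → 17.4014
  f14: (p15, p3, p12) → 22.1746
  f15: (p14, p4, p10) → 48.3612
  f16: (p14, p9, p10) → 56.2081
  f17: (p8, p3, p4) → 55.9727
  f18: (p8, p14, p4) → 42.4165
  f19: (p8, p3, p9) → 78.4989
  f20: (p8, p14, p9) → 74.7675
Σ area = 1165.585

Euler: V−E+F = 12−30+20 = 2.

facets=20 area=1165.585


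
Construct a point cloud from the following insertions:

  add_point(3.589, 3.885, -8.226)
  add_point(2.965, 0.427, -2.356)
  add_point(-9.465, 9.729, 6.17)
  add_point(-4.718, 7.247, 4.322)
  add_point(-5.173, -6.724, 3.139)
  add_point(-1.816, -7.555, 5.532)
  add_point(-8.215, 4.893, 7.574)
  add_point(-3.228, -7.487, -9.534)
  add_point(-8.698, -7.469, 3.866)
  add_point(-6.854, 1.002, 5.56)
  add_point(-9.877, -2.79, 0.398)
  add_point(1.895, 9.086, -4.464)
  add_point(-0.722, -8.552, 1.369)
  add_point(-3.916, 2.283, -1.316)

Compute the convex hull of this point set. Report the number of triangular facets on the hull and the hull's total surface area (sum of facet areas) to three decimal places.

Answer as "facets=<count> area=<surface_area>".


Points on the hull: [0, 1, 2, 3, 5, 6, 7, 8, 10, 11, 12] (11 of 14).

Area of each hull facet:
  f1: (p8, p2, p10) → 36.2863
  f2: (p7, p2, p10) → 68.0285
  f3: (p7, p12, p0) → 74.2413
  f4: (p7, p8, p10) → 38.0847
  f5: (p7, p8, p12) → 47.2563
  f6: (p1, p12, p0) → 22.4185
  f7: (p5, p8, p12) → 15.6400
  f8: (p5, p1, p12) → 22.3494
  f9: (p11, p7, p0) → 35.5841
  f10: (p11, p7, p2) → 140.6930
  f11: (p11, p1, p0) → 22.5622
  f12: (p3, p5, p1) → 72.6567
  f13: (p3, p11, p1) → 48.1300
  f14: (p3, p11, p2) → 23.1135
  f15: (p6, p3, p2) → 12.5402
  f16: (p6, p3, p5) → 37.6532
  f17: (p6, p8, p2) → 19.8578
  f18: (p6, p5, p8) → 45.5331
Σ area = 782.629

Check V−E+F: 11 − 27 + 18 = 2.

facets=18 area=782.629


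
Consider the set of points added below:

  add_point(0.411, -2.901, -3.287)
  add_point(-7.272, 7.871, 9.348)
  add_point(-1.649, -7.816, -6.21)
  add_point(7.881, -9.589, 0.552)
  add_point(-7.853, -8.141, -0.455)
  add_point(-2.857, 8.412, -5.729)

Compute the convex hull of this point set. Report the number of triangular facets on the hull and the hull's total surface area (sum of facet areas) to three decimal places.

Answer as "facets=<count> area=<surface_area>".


facets=6 area=661.542

Points on the hull: [1, 2, 3, 4, 5] (5 of 6).

Per-facet area ½‖(b−a)×(c−a)‖:
  f1: (p1, p3, p4) → 148.6808
  f2: (p1, p5, p4) → 130.8914
  f3: (p1, p5, p3) → 169.6006
  f4: (p2, p3, p4) → 49.0724
  f5: (p2, p5, p4) → 68.8884
  f6: (p2, p5, p3) → 94.4082
Σ area = 661.542

Euler: V−E+F = 5−9+6 = 2.


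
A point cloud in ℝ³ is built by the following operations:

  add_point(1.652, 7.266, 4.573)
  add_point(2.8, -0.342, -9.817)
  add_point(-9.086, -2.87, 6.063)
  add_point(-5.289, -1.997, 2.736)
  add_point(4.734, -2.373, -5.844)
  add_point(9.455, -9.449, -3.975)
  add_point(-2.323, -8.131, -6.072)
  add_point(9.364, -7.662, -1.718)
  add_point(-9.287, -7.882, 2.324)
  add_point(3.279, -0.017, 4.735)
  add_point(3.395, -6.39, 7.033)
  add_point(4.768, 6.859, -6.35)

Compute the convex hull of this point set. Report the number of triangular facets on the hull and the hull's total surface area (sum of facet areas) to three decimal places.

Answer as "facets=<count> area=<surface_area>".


facets=14 area=836.087

Points on the hull: [0, 1, 2, 5, 6, 7, 8, 10, 11] (9 of 12).

Facet areas (half cross-product norm):
  f1: (p10, p5, p8) → 87.4119
  f2: (p6, p5, p8) → 57.1263
  f3: (p6, p1, p8) → 44.0696
  f4: (p6, p1, p5) → 56.6548
  f5: (p11, p1, p5) → 49.7312
  f6: (p2, p10, p8) → 40.2695
  f7: (p2, p10, p0) → 83.4550
  f8: (p2, p11, p0) → 81.2018
  f9: (p2, p1, p8) → 58.4940
  f10: (p2, p11, p1) → 82.0170
  f11: (p7, p10, p5) → 10.4282
  f12: (p7, p10, p0) → 74.5366
  f13: (p7, p11, p5) → 21.5013
  f14: (p7, p11, p0) → 89.1893
Σ area = 836.087

Check V−E+F: 9 − 21 + 14 = 2.


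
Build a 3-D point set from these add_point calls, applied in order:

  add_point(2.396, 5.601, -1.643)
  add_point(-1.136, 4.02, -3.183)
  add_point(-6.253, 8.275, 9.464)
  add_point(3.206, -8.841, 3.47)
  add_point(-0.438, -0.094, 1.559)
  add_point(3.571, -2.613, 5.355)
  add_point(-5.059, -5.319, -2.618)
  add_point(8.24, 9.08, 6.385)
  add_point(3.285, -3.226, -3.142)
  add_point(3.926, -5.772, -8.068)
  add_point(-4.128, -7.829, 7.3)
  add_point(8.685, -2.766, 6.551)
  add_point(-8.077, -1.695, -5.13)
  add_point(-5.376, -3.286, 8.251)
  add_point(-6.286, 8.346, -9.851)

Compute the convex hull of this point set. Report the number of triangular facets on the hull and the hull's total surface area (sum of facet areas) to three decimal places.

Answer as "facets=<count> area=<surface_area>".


Extreme-point indices: [2, 3, 6, 7, 9, 10, 11, 12, 13, 14] — 10 of 15 on the boundary.

Facet areas (half cross-product norm):
  f1: (p2, p7, p11) → 87.9395
  f2: (p9, p7, p11) → 91.5514
  f3: (p13, p2, p11) → 82.5041
  f4: (p13, p10, p11) → 33.0075
  f5: (p13, p2, p12) → 80.0741
  f6: (p13, p10, p12) → 33.0102
  f7: (p14, p9, p12) → 73.0714
  f8: (p14, p9, p7) → 171.6855
  f9: (p14, p2, p12) → 98.3505
  f10: (p14, p2, p7) → 140.2276
  f11: (p6, p10, p12) → 20.3560
  f12: (p6, p9, p12) → 27.0734
  f13: (p3, p10, p11) → 34.6957
  f14: (p3, p9, p11) → 51.8762
  f15: (p3, p6, p10) → 40.3533
  f16: (p3, p6, p9) → 52.9373
Σ area = 1118.714

Euler: V−E+F = 10−24+16 = 2.

facets=16 area=1118.714


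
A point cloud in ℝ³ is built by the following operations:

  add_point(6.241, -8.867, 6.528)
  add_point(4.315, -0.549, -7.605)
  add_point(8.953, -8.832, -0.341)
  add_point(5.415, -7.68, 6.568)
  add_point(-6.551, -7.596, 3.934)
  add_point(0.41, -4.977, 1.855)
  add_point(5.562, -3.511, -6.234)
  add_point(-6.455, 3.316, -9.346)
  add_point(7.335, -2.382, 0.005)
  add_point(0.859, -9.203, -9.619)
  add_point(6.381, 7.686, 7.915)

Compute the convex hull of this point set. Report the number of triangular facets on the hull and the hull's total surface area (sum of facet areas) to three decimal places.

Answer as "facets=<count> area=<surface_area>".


facets=16 area=892.450

10 of the 11 inputs are extreme points: [0, 1, 2, 3, 4, 6, 7, 8, 9, 10].

Triangle areas on the boundary:
  f1: (p7, p10, p4) → 165.7047
  f2: (p7, p9, p4) → 105.6307
  f3: (p0, p10, p2) → 61.1892
  f4: (p0, p9, p4) → 97.0480
  f5: (p0, p9, p2) → 40.4070
  f6: (p1, p7, p9) → 55.0524
  f7: (p1, p7, p10) → 102.0046
  f8: (p3, p10, p4) → 94.4318
  f9: (p3, p0, p4) → 7.3590
  f10: (p3, p0, p10) → 6.9608
  f11: (p6, p9, p2) → 34.9510
  f12: (p6, p1, p2) → 5.5257
  f13: (p6, p1, p9) → 13.8298
  f14: (p8, p10, p2) → 25.0892
  f15: (p8, p1, p2) → 27.0327
  f16: (p8, p1, p10) → 50.2335
Σ area = 892.450

Euler: V−E+F = 10−24+16 = 2.


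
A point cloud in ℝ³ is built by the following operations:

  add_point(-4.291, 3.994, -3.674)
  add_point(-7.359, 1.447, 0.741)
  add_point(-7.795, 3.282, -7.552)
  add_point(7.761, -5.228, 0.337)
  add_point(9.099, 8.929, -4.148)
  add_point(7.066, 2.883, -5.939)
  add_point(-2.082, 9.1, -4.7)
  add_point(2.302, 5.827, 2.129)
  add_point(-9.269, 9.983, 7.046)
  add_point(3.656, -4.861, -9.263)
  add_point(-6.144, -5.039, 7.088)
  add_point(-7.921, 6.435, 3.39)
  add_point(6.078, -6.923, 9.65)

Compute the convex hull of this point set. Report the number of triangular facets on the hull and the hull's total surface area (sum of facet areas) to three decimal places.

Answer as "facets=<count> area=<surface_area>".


Extreme-point indices: [2, 3, 4, 5, 6, 8, 9, 10, 12] — 9 of 13 on the boundary.

Facet areas (half cross-product norm):
  f1: (p12, p4, p8) → 207.2072
  f2: (p10, p12, p8) → 90.9843
  f3: (p10, p9, p12) → 113.9620
  f4: (p2, p9, p4) → 107.0421
  f5: (p2, p10, p8) → 112.1386
  f6: (p2, p10, p9) → 115.7217
  f7: (p3, p12, p4) → 63.0971
  f8: (p3, p9, p12) → 28.1981
  f9: (p6, p4, p8) → 67.7990
  f10: (p6, p2, p8) → 59.5864
  f11: (p6, p2, p4) → 36.0522
  f12: (p5, p9, p4) → 3.9671
  f13: (p5, p3, p4) → 28.7836
  f14: (p5, p3, p9) → 42.3255
Σ area = 1076.865

Euler characteristic 9−21+14 = 2 ✓

facets=14 area=1076.865


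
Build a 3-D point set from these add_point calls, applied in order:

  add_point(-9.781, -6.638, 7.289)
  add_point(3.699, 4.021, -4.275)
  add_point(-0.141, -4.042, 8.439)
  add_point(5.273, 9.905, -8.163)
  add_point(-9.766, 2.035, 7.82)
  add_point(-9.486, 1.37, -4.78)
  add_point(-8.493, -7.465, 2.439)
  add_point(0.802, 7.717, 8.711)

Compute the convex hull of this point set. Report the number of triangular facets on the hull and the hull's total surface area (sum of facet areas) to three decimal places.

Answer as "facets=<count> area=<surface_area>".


Extreme-point indices: [0, 1, 2, 3, 4, 5, 6, 7] — 8 of 8 on the boundary.

Triangle areas on the boundary:
  f1: (p5, p6, p0) → 25.9522
  f2: (p2, p6, p0) → 25.4468
  f3: (p2, p7, p3) → 103.0198
  f4: (p4, p7, p3) → 103.4549
  f5: (p4, p5, p3) → 107.7427
  f6: (p4, p5, p0) → 54.4772
  f7: (p4, p2, p0) → 42.0822
  f8: (p4, p2, p7) → 59.6317
  f9: (p1, p2, p3) → 22.4315
  f10: (p1, p2, p6) → 83.7890
  f11: (p1, p5, p3) → 45.4837
  f12: (p1, p5, p6) → 76.9926
Σ area = 750.504

Euler characteristic 8−18+12 = 2 ✓

facets=12 area=750.504


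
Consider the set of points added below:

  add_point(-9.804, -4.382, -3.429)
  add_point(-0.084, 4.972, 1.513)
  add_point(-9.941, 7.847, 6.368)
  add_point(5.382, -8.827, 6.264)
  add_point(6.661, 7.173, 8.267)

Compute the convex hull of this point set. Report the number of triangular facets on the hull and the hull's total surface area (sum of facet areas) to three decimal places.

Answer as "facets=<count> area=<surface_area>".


Extreme-point indices: [0, 1, 2, 3, 4] — 5 of 5 on the boundary.

Per-facet area ½‖(b−a)×(c−a)‖:
  f1: (p3, p4, p2) → 135.0706
  f2: (p0, p3, p2) → 144.1048
  f3: (p1, p4, p2) → 53.9191
  f4: (p1, p0, p2) → 78.4327
  f5: (p1, p3, p4) → 73.8499
  f6: (p1, p0, p3) → 108.8274
Σ area = 594.205

Euler characteristic 5−9+6 = 2 ✓

facets=6 area=594.205


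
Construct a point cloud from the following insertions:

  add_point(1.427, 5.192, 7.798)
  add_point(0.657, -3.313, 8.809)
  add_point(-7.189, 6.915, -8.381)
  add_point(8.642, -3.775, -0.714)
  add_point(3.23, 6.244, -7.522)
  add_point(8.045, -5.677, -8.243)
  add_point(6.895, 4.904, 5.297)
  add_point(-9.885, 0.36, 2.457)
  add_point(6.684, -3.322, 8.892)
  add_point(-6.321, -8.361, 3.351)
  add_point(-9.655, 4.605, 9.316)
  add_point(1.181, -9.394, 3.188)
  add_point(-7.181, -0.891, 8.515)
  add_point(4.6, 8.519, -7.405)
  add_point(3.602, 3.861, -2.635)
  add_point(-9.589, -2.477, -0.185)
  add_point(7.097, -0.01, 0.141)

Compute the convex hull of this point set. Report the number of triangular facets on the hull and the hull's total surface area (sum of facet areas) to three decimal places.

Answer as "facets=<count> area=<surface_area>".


Extreme-point indices: [0, 1, 2, 3, 5, 6, 7, 8, 9, 10, 11, 12, 13, 15] — 14 of 17 on the boundary.

Per-facet area ½‖(b−a)×(c−a)‖:
  f1: (p6, p13, p3) → 68.7317
  f2: (p5, p13, p3) → 54.7957
  f3: (p0, p10, p13) → 83.7050
  f4: (p0, p6, p13) → 39.3081
  f5: (p2, p5, p13) → 86.9198
  f6: (p2, p10, p7) → 46.9422
  f7: (p2, p10, p13) → 107.2581
  f8: (p12, p1, p10) → 18.9543
  f9: (p11, p5, p3) → 38.7713
  f10: (p8, p11, p3) → 43.0525
  f11: (p8, p11, p1) → 24.9692
  f12: (p8, p6, p3) → 41.2057
  f13: (p8, p0, p6) → 26.7466
  f14: (p8, p1, p10) → 23.8970
  f15: (p8, p0, p10) → 50.1228
  f16: (p9, p12, p1) → 35.5791
  f17: (p9, p11, p1) → 30.9284
  f18: (p9, p12, p10) → 14.4649
  f19: (p9, p11, p5) → 46.2080
  f20: (p15, p10, p7) → 4.4317
  f21: (p15, p9, p10) → 44.8571
  f22: (p15, p2, p7) → 24.5845
  f23: (p15, p2, p5) → 118.4165
  f24: (p15, p9, p5) → 70.7452
Σ area = 1145.596

Check V−E+F: 14 − 36 + 24 = 2.

facets=24 area=1145.596


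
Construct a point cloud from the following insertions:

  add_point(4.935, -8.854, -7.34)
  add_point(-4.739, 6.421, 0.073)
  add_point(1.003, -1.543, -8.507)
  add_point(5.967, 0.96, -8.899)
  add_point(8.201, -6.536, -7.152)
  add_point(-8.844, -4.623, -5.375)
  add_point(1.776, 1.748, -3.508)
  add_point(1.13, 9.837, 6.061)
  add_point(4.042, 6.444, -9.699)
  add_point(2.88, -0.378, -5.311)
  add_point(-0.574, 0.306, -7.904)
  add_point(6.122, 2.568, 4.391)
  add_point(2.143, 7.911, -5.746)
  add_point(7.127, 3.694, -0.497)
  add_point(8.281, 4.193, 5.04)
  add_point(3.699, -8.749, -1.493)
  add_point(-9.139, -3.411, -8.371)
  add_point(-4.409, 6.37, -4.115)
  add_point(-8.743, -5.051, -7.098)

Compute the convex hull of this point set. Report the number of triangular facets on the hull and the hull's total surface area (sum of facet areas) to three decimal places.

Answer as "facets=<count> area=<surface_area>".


facets=26 area=859.045

Points on the hull: [0, 1, 3, 4, 5, 7, 8, 11, 12, 13, 14, 15, 16, 17, 18] (15 of 19).

Facet areas (half cross-product norm):
  f1: (p7, p8, p14) → 69.6580
  f2: (p3, p0, p16) → 72.7890
  f3: (p3, p8, p16) → 46.0965
  f4: (p17, p8, p16) → 58.4884
  f5: (p5, p15, p7) → 133.3780
  f6: (p11, p7, p14) → 12.4257
  f7: (p11, p15, p14) → 11.7143
  f8: (p11, p15, p7) → 42.3633
  f9: (p4, p3, p14) → 58.0248
  f10: (p4, p3, p0) → 15.3091
  f11: (p4, p15, p14) → 57.1605
  f12: (p4, p15, p0) → 11.9064
  f13: (p13, p8, p14) → 10.6859
  f14: (p13, p3, p14) → 5.8556
  f15: (p13, p3, p8) → 25.9661
  f16: (p12, p7, p8) → 10.4659
  f17: (p12, p17, p8) → 13.6853
  f18: (p12, p17, p7) → 39.9621
  f19: (p1, p17, p7) → 15.0270
  f20: (p1, p5, p7) → 34.9750
  f21: (p1, p17, p16) → 23.0341
  f22: (p1, p5, p16) → 20.9610
  f23: (p18, p0, p16) → 13.8912
  f24: (p18, p5, p16) → 1.7334
  f25: (p18, p15, p0) → 41.3892
  f26: (p18, p5, p15) → 12.0996
Σ area = 859.045

Check V−E+F: 15 − 39 + 26 = 2.


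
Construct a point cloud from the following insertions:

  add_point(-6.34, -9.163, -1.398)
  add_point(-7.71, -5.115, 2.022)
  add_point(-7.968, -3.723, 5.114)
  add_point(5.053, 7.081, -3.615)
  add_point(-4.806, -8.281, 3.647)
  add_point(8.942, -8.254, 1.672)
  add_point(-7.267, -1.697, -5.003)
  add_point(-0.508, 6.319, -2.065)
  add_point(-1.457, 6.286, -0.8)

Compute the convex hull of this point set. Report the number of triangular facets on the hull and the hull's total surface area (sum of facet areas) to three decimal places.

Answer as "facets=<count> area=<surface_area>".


Extreme-point indices: [0, 1, 2, 3, 4, 5, 6, 7, 8] — 9 of 9 on the boundary.

Triangle areas on the boundary:
  f1: (p6, p3, p5) → 120.3215
  f2: (p0, p6, p5) → 64.4723
  f3: (p8, p5, p2) → 110.9900
  f4: (p8, p3, p5) → 59.5176
  f5: (p8, p6, p2) → 54.3577
  f6: (p4, p5, p2) → 32.4539
  f7: (p4, p0, p2) → 14.9829
  f8: (p4, p0, p5) → 36.7070
  f9: (p1, p6, p2) → 10.2036
  f10: (p1, p0, p2) → 4.2469
  f11: (p1, p0, p6) → 20.7235
  f12: (p7, p6, p3) → 24.9425
  f13: (p7, p8, p3) → 2.8319
  f14: (p7, p8, p6) → 8.4836
Σ area = 565.235

Check V−E+F: 9 − 21 + 14 = 2.

facets=14 area=565.235


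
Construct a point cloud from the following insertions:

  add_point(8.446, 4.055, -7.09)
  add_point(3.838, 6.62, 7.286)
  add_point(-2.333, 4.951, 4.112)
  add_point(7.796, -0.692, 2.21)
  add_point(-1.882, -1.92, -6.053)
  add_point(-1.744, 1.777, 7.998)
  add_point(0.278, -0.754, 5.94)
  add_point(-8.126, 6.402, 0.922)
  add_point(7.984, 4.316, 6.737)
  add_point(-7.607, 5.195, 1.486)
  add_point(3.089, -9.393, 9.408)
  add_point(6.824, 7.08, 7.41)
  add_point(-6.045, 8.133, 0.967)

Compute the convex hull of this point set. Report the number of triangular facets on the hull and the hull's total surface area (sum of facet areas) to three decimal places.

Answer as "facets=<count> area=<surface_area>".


facets=18 area=736.136

11 of the 13 inputs are extreme points: [0, 1, 3, 4, 5, 7, 8, 9, 10, 11, 12].

Per-facet area ½‖(b−a)×(c−a)‖:
  f1: (p4, p10, p0) → 106.9546
  f2: (p4, p12, p7) → 16.9329
  f3: (p4, p12, p0) → 77.3884
  f4: (p5, p12, p7) → 14.0619
  f5: (p9, p4, p7) → 7.6369
  f6: (p9, p4, p10) → 104.4018
  f7: (p9, p5, p7) → 3.9785
  f8: (p9, p5, p10) → 43.4445
  f9: (p11, p5, p10) → 61.1258
  f10: (p11, p12, p0) → 101.7628
  f11: (p3, p10, p0) → 31.5936
  f12: (p1, p5, p12) → 38.1855
  f13: (p1, p11, p12) → 10.0375
  f14: (p1, p11, p5) → 6.1290
  f15: (p8, p11, p10) → 16.8978
  f16: (p8, p3, p10) → 40.8825
  f17: (p8, p11, p0) → 20.5885
  f18: (p8, p3, p0) → 34.1332
Σ area = 736.136

Check V−E+F: 11 − 27 + 18 = 2.


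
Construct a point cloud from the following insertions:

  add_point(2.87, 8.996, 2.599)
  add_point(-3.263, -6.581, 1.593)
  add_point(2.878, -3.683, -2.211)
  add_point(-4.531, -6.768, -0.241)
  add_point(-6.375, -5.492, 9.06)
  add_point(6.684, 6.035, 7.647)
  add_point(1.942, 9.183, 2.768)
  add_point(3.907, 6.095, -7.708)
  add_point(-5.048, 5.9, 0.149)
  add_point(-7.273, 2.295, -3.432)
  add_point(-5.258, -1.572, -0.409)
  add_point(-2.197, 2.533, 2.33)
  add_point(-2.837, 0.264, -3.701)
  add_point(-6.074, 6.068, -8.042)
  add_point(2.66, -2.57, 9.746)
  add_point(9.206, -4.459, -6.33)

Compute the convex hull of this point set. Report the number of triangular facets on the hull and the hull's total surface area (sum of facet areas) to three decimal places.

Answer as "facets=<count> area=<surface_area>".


12 of the 16 inputs are extreme points: [0, 1, 3, 4, 5, 6, 7, 8, 9, 13, 14, 15].

Triangle areas on the boundary:
  f1: (p5, p14, p15) → 82.0547
  f2: (p5, p7, p15) → 90.9511
  f3: (p1, p14, p15) → 80.4506
  f4: (p1, p3, p15) → 16.6761
  f5: (p13, p7, p15) → 53.1104
  f6: (p13, p3, p9) → 20.0351
  f7: (p13, p3, p15) → 111.3148
  f8: (p13, p8, p9) → 16.8533
  f9: (p13, p7, p6) → 54.8281
  f10: (p13, p8, p6) → 30.5994
  f11: (p0, p7, p6) → 4.9110
  f12: (p0, p5, p6) → 2.9422
  f13: (p0, p5, p7) → 31.9685
  f14: (p4, p1, p14) → 37.5716
  f15: (p4, p5, p14) → 35.2536
  f16: (p4, p1, p3) → 7.6569
  f17: (p4, p8, p6) → 58.0573
  f18: (p4, p5, p6) → 64.8320
  f19: (p4, p3, p9) → 47.3509
  f20: (p4, p8, p9) → 39.8251
Σ area = 887.243

Check V−E+F: 12 − 30 + 20 = 2.

facets=20 area=887.243


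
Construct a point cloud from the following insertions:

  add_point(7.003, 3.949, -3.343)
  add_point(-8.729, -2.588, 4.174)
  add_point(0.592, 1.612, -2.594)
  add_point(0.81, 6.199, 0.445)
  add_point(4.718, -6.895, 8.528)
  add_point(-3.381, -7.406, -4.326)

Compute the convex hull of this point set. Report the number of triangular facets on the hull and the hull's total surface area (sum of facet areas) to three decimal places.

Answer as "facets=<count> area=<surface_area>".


facets=8 area=465.004

6 of the 6 inputs are extreme points: [0, 1, 2, 3, 4, 5].

Area of each hull facet:
  f1: (p5, p4, p1) → 77.4422
  f2: (p5, p4, p0) → 105.3810
  f3: (p3, p4, p1) → 92.5416
  f4: (p3, p4, p0) → 59.2222
  f5: (p2, p5, p0) → 25.8362
  f6: (p2, p3, p0) → 18.2490
  f7: (p2, p5, p1) → 52.5752
  f8: (p2, p3, p1) → 33.7562
Σ area = 465.004

Check V−E+F: 6 − 12 + 8 = 2.


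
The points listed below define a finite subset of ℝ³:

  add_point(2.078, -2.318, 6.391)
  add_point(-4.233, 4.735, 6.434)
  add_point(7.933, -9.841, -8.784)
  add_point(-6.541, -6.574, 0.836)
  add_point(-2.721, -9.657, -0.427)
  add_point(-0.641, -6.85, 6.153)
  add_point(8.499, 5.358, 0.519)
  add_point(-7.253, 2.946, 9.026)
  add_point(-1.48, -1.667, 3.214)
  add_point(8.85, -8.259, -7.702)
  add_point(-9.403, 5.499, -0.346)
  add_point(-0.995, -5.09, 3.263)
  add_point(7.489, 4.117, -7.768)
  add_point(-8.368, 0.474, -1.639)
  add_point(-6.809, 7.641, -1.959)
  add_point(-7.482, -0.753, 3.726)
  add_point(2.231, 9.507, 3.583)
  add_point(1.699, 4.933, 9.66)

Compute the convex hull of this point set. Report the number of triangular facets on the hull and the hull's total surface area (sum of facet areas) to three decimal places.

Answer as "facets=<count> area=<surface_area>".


15 of the 18 inputs are extreme points: [0, 2, 3, 4, 5, 6, 7, 9, 10, 12, 13, 14, 15, 16, 17].

Facet areas (half cross-product norm):
  f1: (p2, p12, p9) → 9.5710
  f2: (p7, p17, p16) → 34.6833
  f3: (p5, p2, p9) → 17.3900
  f4: (p5, p2, p4) → 47.6081
  f5: (p5, p7, p17) → 52.5880
  f6: (p14, p12, p16) → 72.2166
  f7: (p14, p7, p10) → 16.9732
  f8: (p14, p7, p16) → 59.6904
  f9: (p14, p2, p12) → 106.4847
  f10: (p6, p17, p16) → 30.9096
  f11: (p6, p12, p16) → 32.0451
  f12: (p6, p12, p9) → 52.1114
  f13: (p13, p14, p10) → 9.4037
  f14: (p13, p14, p2) → 71.8879
  f15: (p0, p5, p9) → 43.8450
  f16: (p0, p5, p17) → 13.3353
  f17: (p0, p6, p9) → 88.2659
  f18: (p0, p6, p17) → 42.9491
  f19: (p3, p2, p4) → 22.5064
  f20: (p3, p13, p2) → 66.7735
  f21: (p3, p5, p4) → 18.3347
  f22: (p3, p5, p7) → 46.4866
  f23: (p3, p13, p10) → 11.0928
  f24: (p15, p7, p10) → 24.9072
  f25: (p15, p3, p10) → 21.5695
  f26: (p15, p3, p7) → 10.7420
Σ area = 1024.371

Check V−E+F: 15 − 39 + 26 = 2.

facets=26 area=1024.371
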